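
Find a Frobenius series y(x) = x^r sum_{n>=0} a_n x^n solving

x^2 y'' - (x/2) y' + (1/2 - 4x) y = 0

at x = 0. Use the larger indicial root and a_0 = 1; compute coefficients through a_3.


Write in Frobenius form y'' + (p(x)/x) y' + (q(x)/x^2) y = 0:
  p(x) = -1/2,  q(x) = 1/2 - 4x.
Indicial equation: r(r-1) + (-1/2) r + (1/2) = 0 -> roots r_1 = 1, r_2 = 1/2.
Take r = r_1 = 1. Let y(x) = x^r sum_{n>=0} a_n x^n with a_0 = 1.
Substitute y = x^r sum a_n x^n and match x^{r+n}. The recurrence is
  D(n) a_n - 4 a_{n-1} = 0,  where D(n) = (r+n)(r+n-1) + (-1/2)(r+n) + (1/2).
  a_n = 4 / D(n) * a_{n-1}.
Since the indicial polynomial factors as (r - r_1)(r - r_2), D(n) = (r_1 + n - r_1)(r_1 + n - r_2) = n(n + 1/2).
Evaluating step by step (a_0 = 1):
  n = 1: D(1) = 1(1 + 1/2) = 3/2; numerator = 4(1) = 4; a_1 = (4)/(3/2) = 8/3
  n = 2: D(2) = 2(2 + 1/2) = 5; numerator = 4(8/3) = 32/3; a_2 = (32/3)/(5) = 32/15
  n = 3: D(3) = 3(3 + 1/2) = 21/2; numerator = 4(32/15) = 128/15; a_3 = (128/15)/(21/2) = 256/315

r = 1; a_0 = 1; a_1 = 8/3; a_2 = 32/15; a_3 = 256/315


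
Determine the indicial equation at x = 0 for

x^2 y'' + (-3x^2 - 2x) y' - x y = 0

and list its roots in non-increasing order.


Divide by x^2 to reach normal form y'' + P_1(x) y' + P_2(x) y = 0 with P_1(x) = -3 - 2/x and P_2(x) = -1/x.
x = 0 is a singular point because the y'-coefficient -3 - 2/x has a pole at x = 0 and the y-coefficient -1/x has a pole at x = 0.
It is a regular singular point because x P_1(x) = p(x) = -3x - 2 and x^2 P_2(x) = q(x) = -x are polynomials, hence analytic at x = 0.
p(0) = -2,  q(0) = 0.
Indicial equation: r(r-1) + p(0) r + q(0) = 0, i.e. r^2 + (p(0) - 1) r + q(0) = 0, i.e. r^2 - 3 r = 0.
Discriminant: (-3)^2 - 4(0) = 9, so r = (3 ± 3)/2.
Solving: r_1 = 3, r_2 = 0.

indicial: r^2 - 3 r = 0; roots r_1 = 3, r_2 = 0


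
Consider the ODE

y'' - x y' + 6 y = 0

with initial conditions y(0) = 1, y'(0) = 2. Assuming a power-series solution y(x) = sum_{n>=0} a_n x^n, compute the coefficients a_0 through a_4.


Ansatz: y(x) = sum_{n>=0} a_n x^n, so y'(x) = sum_{n>=1} n a_n x^(n-1) and y''(x) = sum_{n>=2} n(n-1) a_n x^(n-2).
Substitute into P(x) y'' + Q(x) y' + R(x) y = 0 with P(x) = 1, Q(x) = -x, R(x) = 6, and match powers of x.
Initial conditions: a_0 = 1, a_1 = 2.
Setting the coefficient of each power of x to zero and solving order by order (substituting the coefficients already found):
  x^0: 2 a_2 + 6 a_0 = 0  ->  2 a_2 = -6 a_0 = -6  ->  a_2 = -3
  x^1: 6 a_3 + 5 a_1 = 0  ->  6 a_3 = -5 a_1 = -10  ->  a_3 = -5/3
  x^2: 12 a_4 + 4 a_2 = 0  ->  12 a_4 = -4 a_2 = 12  ->  a_4 = 1
Truncated series: y(x) = 1 + 2 x - 3 x^2 - (5/3) x^3 + x^4 + O(x^5).

a_0 = 1; a_1 = 2; a_2 = -3; a_3 = -5/3; a_4 = 1


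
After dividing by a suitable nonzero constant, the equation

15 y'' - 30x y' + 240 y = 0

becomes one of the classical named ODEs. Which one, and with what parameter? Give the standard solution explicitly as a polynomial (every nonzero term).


All three coefficients share the factor 15; dividing through by 15 gives  y'' - 2x y' + 16 y = 0.
This matches the Hermite equation y'' - 2x y' + 2n y = 0 with 2n = 16, so n = 8; the polynomial solution is H_8(x).
With y = sum_k a_k x^k, matching x^k gives (k+2)(k+1) a_{k+2} = 2(k - n) a_k = 2(k - 8) a_k. The right side vanishes at k = 8, so the series with the parity of 8 terminates at degree 8.
Standard normalization: leading coefficient of H_n is 2^n, so a_8 = 2^8 = 256. Work downward with a_k = (k+1)(k+2) a_{k+2} / (2(k - n)):
  a_6 = (7)(8)(256) / (2(6 - 8)) = 14336/(-4) = -3584
  a_4 = (5)(6)(-3584) / (2(4 - 8)) = -107520/(-8) = 13440
  a_2 = (3)(4)(13440) / (2(2 - 8)) = 161280/(-12) = -13440
  a_0 = (1)(2)(-13440) / (2(0 - 8)) = -26880/(-16) = 1680
Hence H_8(x) = 256 x^8 - 3584 x^6 + 13440 x^4 - 13440 x^2 + 1680.

H_8(x); series = 256 x^8 - 3584 x^6 + 13440 x^4 - 13440 x^2 + 1680


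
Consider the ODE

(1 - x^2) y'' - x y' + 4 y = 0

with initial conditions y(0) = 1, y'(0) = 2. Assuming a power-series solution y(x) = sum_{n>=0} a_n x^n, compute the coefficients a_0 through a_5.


Ansatz: y(x) = sum_{n>=0} a_n x^n, so y'(x) = sum_{n>=1} n a_n x^(n-1) and y''(x) = sum_{n>=2} n(n-1) a_n x^(n-2).
Substitute into P(x) y'' + Q(x) y' + R(x) y = 0 with P(x) = 1 - x^2, Q(x) = -x, R(x) = 4, and match powers of x.
Initial conditions: a_0 = 1, a_1 = 2.
Setting the coefficient of each power of x to zero and solving order by order (substituting the coefficients already found):
  x^0: 2 a_2 + 4 a_0 = 0  ->  2 a_2 = -4 a_0 = -4  ->  a_2 = -2
  x^1: 6 a_3 + 3 a_1 = 0  ->  6 a_3 = -3 a_1 = -6  ->  a_3 = -1
  x^2: 12 a_4 = 0  ->  a_4 = 0
  x^3: 20 a_5 - 5 a_3 = 0  ->  20 a_5 = 5 a_3 = -5  ->  a_5 = -1/4
Truncated series: y(x) = 1 + 2 x - 2 x^2 - x^3 - (1/4) x^5 + O(x^6).

a_0 = 1; a_1 = 2; a_2 = -2; a_3 = -1; a_4 = 0; a_5 = -1/4


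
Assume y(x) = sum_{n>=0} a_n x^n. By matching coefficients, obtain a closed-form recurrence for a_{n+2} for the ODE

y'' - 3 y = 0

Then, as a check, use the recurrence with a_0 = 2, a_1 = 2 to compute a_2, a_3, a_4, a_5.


Substitute y = sum_n a_n x^n into y'' + (const) y = 0.
y''(x) = sum_{n>=0} (n+2)(n+1) a_{n+2} x^n.
The ODE becomes sum_n [(n+2)(n+1) a_{n+2} - 3 a_n] x^n = 0.
Setting each coefficient to zero gives the recurrence:
  (n+2)(n+1) a_{n+2} - 3 a_n = 0,
  a_{n+2} = 3 / ((n+1)(n+2)) a_n.

Check with a_0 = 2, a_1 = 2 (apply the recurrence for n = 0, 1, 2, 3): a_0 = 2, a_1 = 2, a_2 = 3, a_3 = 1, a_4 = 3/4, a_5 = 3/20.

a_{n+2} = 3/((n+1)(n+2)) * a_n; check: a_0 = 2, a_1 = 2, a_2 = 3, a_3 = 1, a_4 = 3/4, a_5 = 3/20


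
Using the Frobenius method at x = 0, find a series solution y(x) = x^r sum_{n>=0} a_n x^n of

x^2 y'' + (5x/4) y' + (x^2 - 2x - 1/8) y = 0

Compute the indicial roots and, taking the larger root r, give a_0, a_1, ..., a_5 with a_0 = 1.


Write in Frobenius form y'' + (p(x)/x) y' + (q(x)/x^2) y = 0:
  p(x) = 5/4,  q(x) = x^2 - 2x - 1/8.
Indicial equation: r(r-1) + (5/4) r + (-1/8) = 0 -> roots r_1 = 1/4, r_2 = -1/2.
Take r = r_1 = 1/4. Let y(x) = x^r sum_{n>=0} a_n x^n with a_0 = 1.
Substitute y = x^r sum a_n x^n and match x^{r+n}. The recurrence is
  D(n) a_n - 2 a_{n-1} + 1 a_{n-2} = 0,  where D(n) = (r+n)(r+n-1) + (5/4)(r+n) + (-1/8).
  a_n = [2 a_{n-1} - 1 a_{n-2}] / D(n).
Since the indicial polynomial factors as (r - r_1)(r - r_2), D(n) = (r_1 + n - r_1)(r_1 + n - r_2) = n(n + 3/4).
Evaluating step by step (a_0 = 1):
  n = 1: D(1) = 1(1 + 3/4) = 7/4; numerator = 2(1) = 2; a_1 = (2)/(7/4) = 8/7
  n = 2: D(2) = 2(2 + 3/4) = 11/2; numerator = 2(8/7) - 1(1) = 9/7; a_2 = (9/7)/(11/2) = 18/77
  n = 3: D(3) = 3(3 + 3/4) = 45/4; numerator = 2(18/77) - 1(8/7) = -52/77; a_3 = (-52/77)/(45/4) = -208/3465
  n = 4: D(4) = 4(4 + 3/4) = 19; numerator = 2(-208/3465) - 1(18/77) = -1226/3465; a_4 = (-1226/3465)/(19) = -1226/65835
  n = 5: D(5) = 5(5 + 3/4) = 115/4; numerator = 2(-1226/65835) - 1(-208/3465) = 100/4389; a_5 = (100/4389)/(115/4) = 80/100947

r = 1/4; a_0 = 1; a_1 = 8/7; a_2 = 18/77; a_3 = -208/3465; a_4 = -1226/65835; a_5 = 80/100947


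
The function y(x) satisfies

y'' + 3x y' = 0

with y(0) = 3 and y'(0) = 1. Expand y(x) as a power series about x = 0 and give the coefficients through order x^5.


Ansatz: y(x) = sum_{n>=0} a_n x^n, so y'(x) = sum_{n>=1} n a_n x^(n-1) and y''(x) = sum_{n>=2} n(n-1) a_n x^(n-2).
Substitute into P(x) y'' + Q(x) y' + R(x) y = 0 with P(x) = 1, Q(x) = 3x, R(x) = 0, and match powers of x.
Initial conditions: a_0 = 3, a_1 = 1.
Setting the coefficient of each power of x to zero and solving order by order (substituting the coefficients already found):
  x^0: 2 a_2 = 0  ->  a_2 = 0
  x^1: 6 a_3 + 3 a_1 = 0  ->  6 a_3 = -3 a_1 = -3  ->  a_3 = -1/2
  x^2: 12 a_4 + 6 a_2 = 0  ->  12 a_4 = -6 a_2 = 0  ->  a_4 = 0
  x^3: 20 a_5 + 9 a_3 = 0  ->  20 a_5 = -9 a_3 = 9/2  ->  a_5 = 9/40
Truncated series: y(x) = 3 + x - (1/2) x^3 + (9/40) x^5 + O(x^6).

a_0 = 3; a_1 = 1; a_2 = 0; a_3 = -1/2; a_4 = 0; a_5 = 9/40


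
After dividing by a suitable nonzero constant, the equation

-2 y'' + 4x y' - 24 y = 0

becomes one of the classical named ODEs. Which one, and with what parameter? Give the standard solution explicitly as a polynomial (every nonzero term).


All three coefficients share the factor -2; dividing through by -2 gives  y'' - 2x y' + 12 y = 0.
This matches the Hermite equation y'' - 2x y' + 2n y = 0 with 2n = 12, so n = 6; the polynomial solution is H_6(x).
With y = sum_k a_k x^k, matching x^k gives (k+2)(k+1) a_{k+2} = 2(k - n) a_k = 2(k - 6) a_k. The right side vanishes at k = 6, so the series with the parity of 6 terminates at degree 6.
Standard normalization: leading coefficient of H_n is 2^n, so a_6 = 2^6 = 64. Work downward with a_k = (k+1)(k+2) a_{k+2} / (2(k - n)):
  a_4 = (5)(6)(64) / (2(4 - 6)) = 1920/(-4) = -480
  a_2 = (3)(4)(-480) / (2(2 - 6)) = -5760/(-8) = 720
  a_0 = (1)(2)(720) / (2(0 - 6)) = 1440/(-12) = -120
Hence H_6(x) = 64 x^6 - 480 x^4 + 720 x^2 - 120.

H_6(x); series = 64 x^6 - 480 x^4 + 720 x^2 - 120


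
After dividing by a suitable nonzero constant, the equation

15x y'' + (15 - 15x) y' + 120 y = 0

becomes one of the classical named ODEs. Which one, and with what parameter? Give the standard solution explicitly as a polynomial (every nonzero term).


All three coefficients share the factor 15; dividing through by 15 gives  x y'' + (1 - x) y' + 8 y = 0.
This matches the Laguerre equation x y'' + (1 - x) y' + n y = 0 with n = 8; the polynomial solution is L_8(x).
With y = sum_k a_k x^k, matching x^k gives (k+1)k a_{k+1} + (k+1) a_{k+1} - k a_k + n a_k = 0, i.e. (k+1)^2 a_{k+1} = (k - n) a_k = (k - 8) a_k. The right side vanishes at k = 8, so the series terminates at degree 8.
Standard normalization L_n(0) = 1 gives a_0 = 1. Work upward with a_{k+1} = (k - 8) a_k / (k+1)^2:
  a_1 = (0 - 8)(1) / 1^2 = -8/1 = -8
  a_2 = (1 - 8)(-8) / 2^2 = 56/4 = 14
  a_3 = (2 - 8)(14) / 3^2 = -84/9 = -28/3
  a_4 = (3 - 8)(-28/3) / 4^2 = (140/3)/16 = 35/12
  a_5 = (4 - 8)(35/12) / 5^2 = (-35/3)/25 = -7/15
  a_6 = (5 - 8)(-7/15) / 6^2 = (7/5)/36 = 7/180
  a_7 = (6 - 8)(7/180) / 7^2 = (-7/90)/49 = -1/630
  a_8 = (7 - 8)(-1/630) / 8^2 = (1/630)/64 = 1/40320
Hence L_8(x) = x^8/40320 - x^7/630 + 7 x^6/180 - 7 x^5/15 + 35 x^4/12 - 28 x^3/3 + 14 x^2 - 8 x + 1.

L_8(x); series = x^8/40320 - x^7/630 + 7 x^6/180 - 7 x^5/15 + 35 x^4/12 - 28 x^3/3 + 14 x^2 - 8 x + 1


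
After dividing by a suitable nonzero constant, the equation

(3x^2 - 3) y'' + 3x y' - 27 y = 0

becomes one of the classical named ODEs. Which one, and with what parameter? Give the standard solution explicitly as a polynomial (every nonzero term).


All three coefficients share the factor -3; dividing through by -3 gives  (1 - x^2) y'' - x y' + 9 y = 0.
This matches the Chebyshev equation (1 - x^2) y'' - x y' + n^2 y = 0 (note the -x y' term, not -2x y') with n^2 = 9, so n = 3; the polynomial solution is T_3(x).
With y = sum_k a_k x^k, matching x^k gives (k+2)(k+1) a_{k+2} = (k^2 - n^2) a_k = (k - 3)(k + 3) a_k. The right side vanishes at k = 3, so the series with the parity of 3 terminates at degree 3.
Standard normalization: leading coefficient of T_n is 2^(n-1), so a_3 = 2^2 = 4. Work downward with a_k = (k+1)(k+2) a_{k+2} / ((k - 3)(k + 3)):
  a_1 = (2)(3)(4) / ((1 - 3)(1 + 3)) = 24/(-8) = -3
Hence T_3(x) = 4 x^3 - 3 x.

T_3(x); series = 4 x^3 - 3 x


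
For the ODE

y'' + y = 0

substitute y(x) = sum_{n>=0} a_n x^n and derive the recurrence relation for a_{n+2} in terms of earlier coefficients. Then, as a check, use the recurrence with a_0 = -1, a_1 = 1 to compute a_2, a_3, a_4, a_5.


Substitute y = sum_n a_n x^n into y'' + (const) y = 0.
y''(x) = sum_{n>=0} (n+2)(n+1) a_{n+2} x^n.
The ODE becomes sum_n [(n+2)(n+1) a_{n+2} + 1 a_n] x^n = 0.
Setting each coefficient to zero gives the recurrence:
  (n+2)(n+1) a_{n+2} + 1 a_n = 0,
  a_{n+2} = -1 / ((n+1)(n+2)) a_n.

Check with a_0 = -1, a_1 = 1 (apply the recurrence for n = 0, 1, 2, 3): a_0 = -1, a_1 = 1, a_2 = 1/2, a_3 = -1/6, a_4 = -1/24, a_5 = 1/120.

a_{n+2} = -1/((n+1)(n+2)) * a_n; check: a_0 = -1, a_1 = 1, a_2 = 1/2, a_3 = -1/6, a_4 = -1/24, a_5 = 1/120


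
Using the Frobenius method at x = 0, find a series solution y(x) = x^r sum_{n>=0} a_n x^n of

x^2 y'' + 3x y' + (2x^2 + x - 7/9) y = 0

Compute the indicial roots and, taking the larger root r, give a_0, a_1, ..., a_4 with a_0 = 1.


Write in Frobenius form y'' + (p(x)/x) y' + (q(x)/x^2) y = 0:
  p(x) = 3,  q(x) = 2x^2 + x - 7/9.
Indicial equation: r(r-1) + (3) r + (-7/9) = 0 -> roots r_1 = 1/3, r_2 = -7/3.
Take r = r_1 = 1/3. Let y(x) = x^r sum_{n>=0} a_n x^n with a_0 = 1.
Substitute y = x^r sum a_n x^n and match x^{r+n}. The recurrence is
  D(n) a_n + 1 a_{n-1} + 2 a_{n-2} = 0,  where D(n) = (r+n)(r+n-1) + (3)(r+n) + (-7/9).
  a_n = [-1 a_{n-1} - 2 a_{n-2}] / D(n).
Since the indicial polynomial factors as (r - r_1)(r - r_2), D(n) = (r_1 + n - r_1)(r_1 + n - r_2) = n(n + 8/3).
Evaluating step by step (a_0 = 1):
  n = 1: D(1) = 1(1 + 8/3) = 11/3; numerator = -1(1) = -1; a_1 = (-1)/(11/3) = -3/11
  n = 2: D(2) = 2(2 + 8/3) = 28/3; numerator = -1(-3/11) - 2(1) = -19/11; a_2 = (-19/11)/(28/3) = -57/308
  n = 3: D(3) = 3(3 + 8/3) = 17; numerator = -1(-57/308) - 2(-3/11) = 225/308; a_3 = (225/308)/(17) = 225/5236
  n = 4: D(4) = 4(4 + 8/3) = 80/3; numerator = -1(225/5236) - 2(-57/308) = 1713/5236; a_4 = (1713/5236)/(80/3) = 5139/418880

r = 1/3; a_0 = 1; a_1 = -3/11; a_2 = -57/308; a_3 = 225/5236; a_4 = 5139/418880


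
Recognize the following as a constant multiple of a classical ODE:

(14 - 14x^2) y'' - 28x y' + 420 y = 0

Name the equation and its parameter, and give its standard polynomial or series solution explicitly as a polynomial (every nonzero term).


All three coefficients share the factor 14; dividing through by 14 gives  (1 - x^2) y'' - 2x y' + 30 y = 0.
This matches the Legendre equation (1 - x^2) y'' - 2x y' + n(n+1) y = 0 (note the -2x y' term) with n(n+1) = 30, so n = 5; the polynomial solution is P_5(x).
With y = sum_k a_k x^k, matching x^k gives (k+2)(k+1) a_{k+2} = [k(k+1) - n(n+1)] a_k = (k - 5)(k + 6) a_k. The right side vanishes at k = 5, so the series with the parity of 5 terminates at degree 5.
Standard normalization (P_n(1) = 1): leading coefficient (2n)!/(2^n (n!)^2) = 3628800/(32*14400) = 63/8, so a_5 = 63/8. Work downward with a_k = (k+1)(k+2) a_{k+2} / ((k - 5)(k + 6)):
  a_3 = (4)(5)(63/8) / ((3 - 5)(3 + 6)) = (315/2)/(-18) = -35/4
  a_1 = (2)(3)(-35/4) / ((1 - 5)(1 + 6)) = (-105/2)/(-28) = 15/8
Hence P_5(x) = 63 x^5/8 - 35 x^3/4 + 15 x/8.

P_5(x); series = 63 x^5/8 - 35 x^3/4 + 15 x/8


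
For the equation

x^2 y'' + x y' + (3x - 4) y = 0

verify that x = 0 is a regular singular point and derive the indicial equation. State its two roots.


Divide by x^2 to reach normal form y'' + P_1(x) y' + P_2(x) y = 0 with P_1(x) = 1/x and P_2(x) = 3/x - 4/x^2.
x = 0 is a singular point because the y'-coefficient 1/x has a pole at x = 0 and the y-coefficient 3/x - 4/x^2 has a pole at x = 0.
It is a regular singular point because x P_1(x) = p(x) = 1 and x^2 P_2(x) = q(x) = 3x - 4 are polynomials, hence analytic at x = 0.
p(0) = 1,  q(0) = -4.
Indicial equation: r(r-1) + p(0) r + q(0) = 0, i.e. r^2 + (p(0) - 1) r + q(0) = 0, i.e. r^2 - 4 = 0.
Discriminant: (0)^2 - 4(-4) = 16, so r = (0 ± 4)/2.
Solving: r_1 = 2, r_2 = -2.

indicial: r^2 - 4 = 0; roots r_1 = 2, r_2 = -2


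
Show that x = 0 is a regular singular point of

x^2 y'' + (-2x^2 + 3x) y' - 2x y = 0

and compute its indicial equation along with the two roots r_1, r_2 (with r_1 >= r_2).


Divide by x^2 to reach normal form y'' + P_1(x) y' + P_2(x) y = 0 with P_1(x) = -2 + 3/x and P_2(x) = -2/x.
x = 0 is a singular point because the y'-coefficient -2 + 3/x has a pole at x = 0 and the y-coefficient -2/x has a pole at x = 0.
It is a regular singular point because x P_1(x) = p(x) = 3 - 2x and x^2 P_2(x) = q(x) = -2x are polynomials, hence analytic at x = 0.
p(0) = 3,  q(0) = 0.
Indicial equation: r(r-1) + p(0) r + q(0) = 0, i.e. r^2 + (p(0) - 1) r + q(0) = 0, i.e. r^2 + 2 r = 0.
Discriminant: (2)^2 - 4(0) = 4, so r = (-2 ± 2)/2.
Solving: r_1 = 0, r_2 = -2.

indicial: r^2 + 2 r = 0; roots r_1 = 0, r_2 = -2


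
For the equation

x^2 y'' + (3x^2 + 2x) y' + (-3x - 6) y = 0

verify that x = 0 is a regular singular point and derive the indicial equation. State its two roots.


Divide by x^2 to reach normal form y'' + P_1(x) y' + P_2(x) y = 0 with P_1(x) = 3 + 2/x and P_2(x) = -3/x - 6/x^2.
x = 0 is a singular point because the y'-coefficient 3 + 2/x has a pole at x = 0 and the y-coefficient -3/x - 6/x^2 has a pole at x = 0.
It is a regular singular point because x P_1(x) = p(x) = 3x + 2 and x^2 P_2(x) = q(x) = -3x - 6 are polynomials, hence analytic at x = 0.
p(0) = 2,  q(0) = -6.
Indicial equation: r(r-1) + p(0) r + q(0) = 0, i.e. r^2 + (p(0) - 1) r + q(0) = 0, i.e. r^2 + 1 r - 6 = 0.
Discriminant: (1)^2 - 4(-6) = 25, so r = (-1 ± 5)/2.
Solving: r_1 = 2, r_2 = -3.

indicial: r^2 + 1 r - 6 = 0; roots r_1 = 2, r_2 = -3


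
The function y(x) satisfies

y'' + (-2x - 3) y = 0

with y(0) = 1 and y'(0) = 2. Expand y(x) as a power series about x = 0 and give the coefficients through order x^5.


Ansatz: y(x) = sum_{n>=0} a_n x^n, so y'(x) = sum_{n>=1} n a_n x^(n-1) and y''(x) = sum_{n>=2} n(n-1) a_n x^(n-2).
Substitute into P(x) y'' + Q(x) y' + R(x) y = 0 with P(x) = 1, Q(x) = 0, R(x) = -2x - 3, and match powers of x.
Initial conditions: a_0 = 1, a_1 = 2.
Setting the coefficient of each power of x to zero and solving order by order (substituting the coefficients already found):
  x^0: 2 a_2 - 3 a_0 = 0  ->  2 a_2 = 3 a_0 = 3  ->  a_2 = 3/2
  x^1: 6 a_3 - 3 a_1 - 2 a_0 = 0  ->  6 a_3 = 3 a_1 + 2 a_0 = 8  ->  a_3 = 4/3
  x^2: 12 a_4 - 3 a_2 - 2 a_1 = 0  ->  12 a_4 = 3 a_2 + 2 a_1 = 17/2  ->  a_4 = 17/24
  x^3: 20 a_5 - 3 a_3 - 2 a_2 = 0  ->  20 a_5 = 3 a_3 + 2 a_2 = 7  ->  a_5 = 7/20
Truncated series: y(x) = 1 + 2 x + (3/2) x^2 + (4/3) x^3 + (17/24) x^4 + (7/20) x^5 + O(x^6).

a_0 = 1; a_1 = 2; a_2 = 3/2; a_3 = 4/3; a_4 = 17/24; a_5 = 7/20


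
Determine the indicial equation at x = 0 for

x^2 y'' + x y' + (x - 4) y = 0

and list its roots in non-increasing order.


Divide by x^2 to reach normal form y'' + P_1(x) y' + P_2(x) y = 0 with P_1(x) = 1/x and P_2(x) = 1/x - 4/x^2.
x = 0 is a singular point because the y'-coefficient 1/x has a pole at x = 0 and the y-coefficient 1/x - 4/x^2 has a pole at x = 0.
It is a regular singular point because x P_1(x) = p(x) = 1 and x^2 P_2(x) = q(x) = x - 4 are polynomials, hence analytic at x = 0.
p(0) = 1,  q(0) = -4.
Indicial equation: r(r-1) + p(0) r + q(0) = 0, i.e. r^2 + (p(0) - 1) r + q(0) = 0, i.e. r^2 - 4 = 0.
Discriminant: (0)^2 - 4(-4) = 16, so r = (0 ± 4)/2.
Solving: r_1 = 2, r_2 = -2.

indicial: r^2 - 4 = 0; roots r_1 = 2, r_2 = -2


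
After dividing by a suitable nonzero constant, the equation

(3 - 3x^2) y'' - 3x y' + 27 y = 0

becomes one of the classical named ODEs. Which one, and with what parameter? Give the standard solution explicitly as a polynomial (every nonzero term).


All three coefficients share the factor 3; dividing through by 3 gives  (1 - x^2) y'' - x y' + 9 y = 0.
This matches the Chebyshev equation (1 - x^2) y'' - x y' + n^2 y = 0 (note the -x y' term, not -2x y') with n^2 = 9, so n = 3; the polynomial solution is T_3(x).
With y = sum_k a_k x^k, matching x^k gives (k+2)(k+1) a_{k+2} = (k^2 - n^2) a_k = (k - 3)(k + 3) a_k. The right side vanishes at k = 3, so the series with the parity of 3 terminates at degree 3.
Standard normalization: leading coefficient of T_n is 2^(n-1), so a_3 = 2^2 = 4. Work downward with a_k = (k+1)(k+2) a_{k+2} / ((k - 3)(k + 3)):
  a_1 = (2)(3)(4) / ((1 - 3)(1 + 3)) = 24/(-8) = -3
Hence T_3(x) = 4 x^3 - 3 x.

T_3(x); series = 4 x^3 - 3 x


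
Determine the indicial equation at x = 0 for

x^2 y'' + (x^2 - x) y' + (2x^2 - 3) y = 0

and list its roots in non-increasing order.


Divide by x^2 to reach normal form y'' + P_1(x) y' + P_2(x) y = 0 with P_1(x) = 1 - 1/x and P_2(x) = 2 - 3/x^2.
x = 0 is a singular point because the y'-coefficient 1 - 1/x has a pole at x = 0 and the y-coefficient 2 - 3/x^2 has a pole at x = 0.
It is a regular singular point because x P_1(x) = p(x) = x - 1 and x^2 P_2(x) = q(x) = 2x^2 - 3 are polynomials, hence analytic at x = 0.
p(0) = -1,  q(0) = -3.
Indicial equation: r(r-1) + p(0) r + q(0) = 0, i.e. r^2 + (p(0) - 1) r + q(0) = 0, i.e. r^2 - 2 r - 3 = 0.
Discriminant: (-2)^2 - 4(-3) = 16, so r = (2 ± 4)/2.
Solving: r_1 = 3, r_2 = -1.

indicial: r^2 - 2 r - 3 = 0; roots r_1 = 3, r_2 = -1


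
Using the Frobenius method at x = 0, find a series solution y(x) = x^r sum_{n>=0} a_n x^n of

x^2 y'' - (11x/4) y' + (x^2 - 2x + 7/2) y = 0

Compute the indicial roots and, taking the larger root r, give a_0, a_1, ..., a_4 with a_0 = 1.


Write in Frobenius form y'' + (p(x)/x) y' + (q(x)/x^2) y = 0:
  p(x) = -11/4,  q(x) = x^2 - 2x + 7/2.
Indicial equation: r(r-1) + (-11/4) r + (7/2) = 0 -> roots r_1 = 2, r_2 = 7/4.
Take r = r_1 = 2. Let y(x) = x^r sum_{n>=0} a_n x^n with a_0 = 1.
Substitute y = x^r sum a_n x^n and match x^{r+n}. The recurrence is
  D(n) a_n - 2 a_{n-1} + 1 a_{n-2} = 0,  where D(n) = (r+n)(r+n-1) + (-11/4)(r+n) + (7/2).
  a_n = [2 a_{n-1} - 1 a_{n-2}] / D(n).
Since the indicial polynomial factors as (r - r_1)(r - r_2), D(n) = (r_1 + n - r_1)(r_1 + n - r_2) = n(n + 1/4).
Evaluating step by step (a_0 = 1):
  n = 1: D(1) = 1(1 + 1/4) = 5/4; numerator = 2(1) = 2; a_1 = (2)/(5/4) = 8/5
  n = 2: D(2) = 2(2 + 1/4) = 9/2; numerator = 2(8/5) - 1(1) = 11/5; a_2 = (11/5)/(9/2) = 22/45
  n = 3: D(3) = 3(3 + 1/4) = 39/4; numerator = 2(22/45) - 1(8/5) = -28/45; a_3 = (-28/45)/(39/4) = -112/1755
  n = 4: D(4) = 4(4 + 1/4) = 17; numerator = 2(-112/1755) - 1(22/45) = -1082/1755; a_4 = (-1082/1755)/(17) = -1082/29835

r = 2; a_0 = 1; a_1 = 8/5; a_2 = 22/45; a_3 = -112/1755; a_4 = -1082/29835


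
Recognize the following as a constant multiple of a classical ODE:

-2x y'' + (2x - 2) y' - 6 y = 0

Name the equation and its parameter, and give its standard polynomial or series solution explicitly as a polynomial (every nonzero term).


All three coefficients share the factor -2; dividing through by -2 gives  x y'' + (1 - x) y' + 3 y = 0.
This matches the Laguerre equation x y'' + (1 - x) y' + n y = 0 with n = 3; the polynomial solution is L_3(x).
With y = sum_k a_k x^k, matching x^k gives (k+1)k a_{k+1} + (k+1) a_{k+1} - k a_k + n a_k = 0, i.e. (k+1)^2 a_{k+1} = (k - n) a_k = (k - 3) a_k. The right side vanishes at k = 3, so the series terminates at degree 3.
Standard normalization L_n(0) = 1 gives a_0 = 1. Work upward with a_{k+1} = (k - 3) a_k / (k+1)^2:
  a_1 = (0 - 3)(1) / 1^2 = -3/1 = -3
  a_2 = (1 - 3)(-3) / 2^2 = 6/4 = 3/2
  a_3 = (2 - 3)(3/2) / 3^2 = (-3/2)/9 = -1/6
Hence L_3(x) = -x^3/6 + 3 x^2/2 - 3 x + 1.

L_3(x); series = -x^3/6 + 3 x^2/2 - 3 x + 1


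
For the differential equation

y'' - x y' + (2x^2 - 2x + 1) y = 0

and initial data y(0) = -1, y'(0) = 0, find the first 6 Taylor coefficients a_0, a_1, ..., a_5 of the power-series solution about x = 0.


Ansatz: y(x) = sum_{n>=0} a_n x^n, so y'(x) = sum_{n>=1} n a_n x^(n-1) and y''(x) = sum_{n>=2} n(n-1) a_n x^(n-2).
Substitute into P(x) y'' + Q(x) y' + R(x) y = 0 with P(x) = 1, Q(x) = -x, R(x) = 2x^2 - 2x + 1, and match powers of x.
Initial conditions: a_0 = -1, a_1 = 0.
Setting the coefficient of each power of x to zero and solving order by order (substituting the coefficients already found):
  x^0: 2 a_2 + a_0 = 0  ->  2 a_2 = -a_0 = 1  ->  a_2 = 1/2
  x^1: 6 a_3 - 2 a_0 = 0  ->  6 a_3 = 2 a_0 = -2  ->  a_3 = -1/3
  x^2: 12 a_4 - a_2 - 2 a_1 + 2 a_0 = 0  ->  12 a_4 = a_2 + 2 a_1 - 2 a_0 = 5/2  ->  a_4 = 5/24
  x^3: 20 a_5 - 2 a_3 - 2 a_2 + 2 a_1 = 0  ->  20 a_5 = 2 a_3 + 2 a_2 - 2 a_1 = 1/3  ->  a_5 = 1/60
Truncated series: y(x) = -1 + (1/2) x^2 - (1/3) x^3 + (5/24) x^4 + (1/60) x^5 + O(x^6).

a_0 = -1; a_1 = 0; a_2 = 1/2; a_3 = -1/3; a_4 = 5/24; a_5 = 1/60


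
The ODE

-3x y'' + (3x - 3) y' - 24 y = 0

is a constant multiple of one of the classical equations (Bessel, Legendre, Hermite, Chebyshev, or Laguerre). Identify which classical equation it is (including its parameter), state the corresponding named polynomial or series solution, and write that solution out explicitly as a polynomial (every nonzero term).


All three coefficients share the factor -3; dividing through by -3 gives  x y'' + (1 - x) y' + 8 y = 0.
This matches the Laguerre equation x y'' + (1 - x) y' + n y = 0 with n = 8; the polynomial solution is L_8(x).
With y = sum_k a_k x^k, matching x^k gives (k+1)k a_{k+1} + (k+1) a_{k+1} - k a_k + n a_k = 0, i.e. (k+1)^2 a_{k+1} = (k - n) a_k = (k - 8) a_k. The right side vanishes at k = 8, so the series terminates at degree 8.
Standard normalization L_n(0) = 1 gives a_0 = 1. Work upward with a_{k+1} = (k - 8) a_k / (k+1)^2:
  a_1 = (0 - 8)(1) / 1^2 = -8/1 = -8
  a_2 = (1 - 8)(-8) / 2^2 = 56/4 = 14
  a_3 = (2 - 8)(14) / 3^2 = -84/9 = -28/3
  a_4 = (3 - 8)(-28/3) / 4^2 = (140/3)/16 = 35/12
  a_5 = (4 - 8)(35/12) / 5^2 = (-35/3)/25 = -7/15
  a_6 = (5 - 8)(-7/15) / 6^2 = (7/5)/36 = 7/180
  a_7 = (6 - 8)(7/180) / 7^2 = (-7/90)/49 = -1/630
  a_8 = (7 - 8)(-1/630) / 8^2 = (1/630)/64 = 1/40320
Hence L_8(x) = x^8/40320 - x^7/630 + 7 x^6/180 - 7 x^5/15 + 35 x^4/12 - 28 x^3/3 + 14 x^2 - 8 x + 1.

L_8(x); series = x^8/40320 - x^7/630 + 7 x^6/180 - 7 x^5/15 + 35 x^4/12 - 28 x^3/3 + 14 x^2 - 8 x + 1


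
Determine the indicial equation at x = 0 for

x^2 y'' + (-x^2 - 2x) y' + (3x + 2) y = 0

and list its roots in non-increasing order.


Divide by x^2 to reach normal form y'' + P_1(x) y' + P_2(x) y = 0 with P_1(x) = -1 - 2/x and P_2(x) = 3/x + 2/x^2.
x = 0 is a singular point because the y'-coefficient -1 - 2/x has a pole at x = 0 and the y-coefficient 3/x + 2/x^2 has a pole at x = 0.
It is a regular singular point because x P_1(x) = p(x) = -x - 2 and x^2 P_2(x) = q(x) = 3x + 2 are polynomials, hence analytic at x = 0.
p(0) = -2,  q(0) = 2.
Indicial equation: r(r-1) + p(0) r + q(0) = 0, i.e. r^2 + (p(0) - 1) r + q(0) = 0, i.e. r^2 - 3 r + 2 = 0.
Discriminant: (-3)^2 - 4(2) = 1, so r = (3 ± 1)/2.
Solving: r_1 = 2, r_2 = 1.

indicial: r^2 - 3 r + 2 = 0; roots r_1 = 2, r_2 = 1


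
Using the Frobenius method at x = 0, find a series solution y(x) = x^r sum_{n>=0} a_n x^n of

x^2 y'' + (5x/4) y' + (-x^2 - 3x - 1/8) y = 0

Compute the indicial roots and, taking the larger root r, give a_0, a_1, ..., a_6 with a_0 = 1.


Write in Frobenius form y'' + (p(x)/x) y' + (q(x)/x^2) y = 0:
  p(x) = 5/4,  q(x) = -x^2 - 3x - 1/8.
Indicial equation: r(r-1) + (5/4) r + (-1/8) = 0 -> roots r_1 = 1/4, r_2 = -1/2.
Take r = r_1 = 1/4. Let y(x) = x^r sum_{n>=0} a_n x^n with a_0 = 1.
Substitute y = x^r sum a_n x^n and match x^{r+n}. The recurrence is
  D(n) a_n - 3 a_{n-1} - 1 a_{n-2} = 0,  where D(n) = (r+n)(r+n-1) + (5/4)(r+n) + (-1/8).
  a_n = [3 a_{n-1} + 1 a_{n-2}] / D(n).
Since the indicial polynomial factors as (r - r_1)(r - r_2), D(n) = (r_1 + n - r_1)(r_1 + n - r_2) = n(n + 3/4).
Evaluating step by step (a_0 = 1):
  n = 1: D(1) = 1(1 + 3/4) = 7/4; numerator = 3(1) = 3; a_1 = (3)/(7/4) = 12/7
  n = 2: D(2) = 2(2 + 3/4) = 11/2; numerator = 3(12/7) + 1(1) = 43/7; a_2 = (43/7)/(11/2) = 86/77
  n = 3: D(3) = 3(3 + 3/4) = 45/4; numerator = 3(86/77) + 1(12/7) = 390/77; a_3 = (390/77)/(45/4) = 104/231
  n = 4: D(4) = 4(4 + 3/4) = 19; numerator = 3(104/231) + 1(86/77) = 190/77; a_4 = (190/77)/(19) = 10/77
  n = 5: D(5) = 5(5 + 3/4) = 115/4; numerator = 3(10/77) + 1(104/231) = 194/231; a_5 = (194/231)/(115/4) = 776/26565
  n = 6: D(6) = 6(6 + 3/4) = 81/2; numerator = 3(776/26565) + 1(10/77) = 1926/8855; a_6 = (1926/8855)/(81/2) = 428/79695

r = 1/4; a_0 = 1; a_1 = 12/7; a_2 = 86/77; a_3 = 104/231; a_4 = 10/77; a_5 = 776/26565; a_6 = 428/79695


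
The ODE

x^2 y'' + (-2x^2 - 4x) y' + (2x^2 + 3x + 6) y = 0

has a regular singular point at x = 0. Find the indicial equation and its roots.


Divide by x^2 to reach normal form y'' + P_1(x) y' + P_2(x) y = 0 with P_1(x) = -2 - 4/x and P_2(x) = 2 + 3/x + 6/x^2.
x = 0 is a singular point because the y'-coefficient -2 - 4/x has a pole at x = 0 and the y-coefficient 2 + 3/x + 6/x^2 has a pole at x = 0.
It is a regular singular point because x P_1(x) = p(x) = -2x - 4 and x^2 P_2(x) = q(x) = 2x^2 + 3x + 6 are polynomials, hence analytic at x = 0.
p(0) = -4,  q(0) = 6.
Indicial equation: r(r-1) + p(0) r + q(0) = 0, i.e. r^2 + (p(0) - 1) r + q(0) = 0, i.e. r^2 - 5 r + 6 = 0.
Discriminant: (-5)^2 - 4(6) = 1, so r = (5 ± 1)/2.
Solving: r_1 = 3, r_2 = 2.

indicial: r^2 - 5 r + 6 = 0; roots r_1 = 3, r_2 = 2


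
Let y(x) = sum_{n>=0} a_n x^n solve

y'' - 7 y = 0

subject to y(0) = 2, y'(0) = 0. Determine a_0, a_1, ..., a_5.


Ansatz: y(x) = sum_{n>=0} a_n x^n, so y'(x) = sum_{n>=1} n a_n x^(n-1) and y''(x) = sum_{n>=2} n(n-1) a_n x^(n-2).
Substitute into P(x) y'' + Q(x) y' + R(x) y = 0 with P(x) = 1, Q(x) = 0, R(x) = -7, and match powers of x.
Initial conditions: a_0 = 2, a_1 = 0.
Setting the coefficient of each power of x to zero and solving order by order (substituting the coefficients already found):
  x^0: 2 a_2 - 7 a_0 = 0  ->  2 a_2 = 7 a_0 = 14  ->  a_2 = 7
  x^1: 6 a_3 - 7 a_1 = 0  ->  6 a_3 = 7 a_1 = 0  ->  a_3 = 0
  x^2: 12 a_4 - 7 a_2 = 0  ->  12 a_4 = 7 a_2 = 49  ->  a_4 = 49/12
  x^3: 20 a_5 - 7 a_3 = 0  ->  20 a_5 = 7 a_3 = 0  ->  a_5 = 0
Truncated series: y(x) = 2 + 7 x^2 + (49/12) x^4 + O(x^6).

a_0 = 2; a_1 = 0; a_2 = 7; a_3 = 0; a_4 = 49/12; a_5 = 0


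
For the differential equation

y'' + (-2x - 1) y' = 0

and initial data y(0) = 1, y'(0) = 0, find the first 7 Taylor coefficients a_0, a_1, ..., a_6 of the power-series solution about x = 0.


Ansatz: y(x) = sum_{n>=0} a_n x^n, so y'(x) = sum_{n>=1} n a_n x^(n-1) and y''(x) = sum_{n>=2} n(n-1) a_n x^(n-2).
Substitute into P(x) y'' + Q(x) y' + R(x) y = 0 with P(x) = 1, Q(x) = -2x - 1, R(x) = 0, and match powers of x.
Initial conditions: a_0 = 1, a_1 = 0.
Setting the coefficient of each power of x to zero and solving order by order (substituting the coefficients already found):
  x^0: 2 a_2 - a_1 = 0  ->  2 a_2 = a_1 = 0  ->  a_2 = 0
  x^1: 6 a_3 - 2 a_2 - 2 a_1 = 0  ->  6 a_3 = 2 a_2 + 2 a_1 = 0  ->  a_3 = 0
  x^2: 12 a_4 - 3 a_3 - 4 a_2 = 0  ->  12 a_4 = 3 a_3 + 4 a_2 = 0  ->  a_4 = 0
  x^3: 20 a_5 - 4 a_4 - 6 a_3 = 0  ->  20 a_5 = 4 a_4 + 6 a_3 = 0  ->  a_5 = 0
  x^4: 30 a_6 - 5 a_5 - 8 a_4 = 0  ->  30 a_6 = 5 a_5 + 8 a_4 = 0  ->  a_6 = 0
Truncated series: y(x) = 1 + O(x^7).

a_0 = 1; a_1 = 0; a_2 = 0; a_3 = 0; a_4 = 0; a_5 = 0; a_6 = 0


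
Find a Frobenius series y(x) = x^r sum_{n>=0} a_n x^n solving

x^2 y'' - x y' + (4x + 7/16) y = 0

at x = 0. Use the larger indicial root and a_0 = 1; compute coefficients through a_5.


Write in Frobenius form y'' + (p(x)/x) y' + (q(x)/x^2) y = 0:
  p(x) = -1,  q(x) = 4x + 7/16.
Indicial equation: r(r-1) + (-1) r + (7/16) = 0 -> roots r_1 = 7/4, r_2 = 1/4.
Take r = r_1 = 7/4. Let y(x) = x^r sum_{n>=0} a_n x^n with a_0 = 1.
Substitute y = x^r sum a_n x^n and match x^{r+n}. The recurrence is
  D(n) a_n + 4 a_{n-1} = 0,  where D(n) = (r+n)(r+n-1) + (-1)(r+n) + (7/16).
  a_n = -4 / D(n) * a_{n-1}.
Since the indicial polynomial factors as (r - r_1)(r - r_2), D(n) = (r_1 + n - r_1)(r_1 + n - r_2) = n(n + 3/2).
Evaluating step by step (a_0 = 1):
  n = 1: D(1) = 1(1 + 3/2) = 5/2; numerator = -4(1) = -4; a_1 = (-4)/(5/2) = -8/5
  n = 2: D(2) = 2(2 + 3/2) = 7; numerator = -4(-8/5) = 32/5; a_2 = (32/5)/(7) = 32/35
  n = 3: D(3) = 3(3 + 3/2) = 27/2; numerator = -4(32/35) = -128/35; a_3 = (-128/35)/(27/2) = -256/945
  n = 4: D(4) = 4(4 + 3/2) = 22; numerator = -4(-256/945) = 1024/945; a_4 = (1024/945)/(22) = 512/10395
  n = 5: D(5) = 5(5 + 3/2) = 65/2; numerator = -4(512/10395) = -2048/10395; a_5 = (-2048/10395)/(65/2) = -4096/675675

r = 7/4; a_0 = 1; a_1 = -8/5; a_2 = 32/35; a_3 = -256/945; a_4 = 512/10395; a_5 = -4096/675675


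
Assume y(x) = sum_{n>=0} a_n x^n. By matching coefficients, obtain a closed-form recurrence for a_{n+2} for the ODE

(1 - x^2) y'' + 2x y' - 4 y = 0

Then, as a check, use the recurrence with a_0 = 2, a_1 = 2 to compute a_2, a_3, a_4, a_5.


Substitute y = sum_n a_n x^n.
(1 - 1 x^2) y'' contributes (n+2)(n+1) a_{n+2} - n(n-1) a_n at x^n.
2 x y'(x) contributes 2 n a_n at x^n.
-4 y(x) contributes -4 a_n at x^n.
Matching x^n: (n+2)(n+1) a_{n+2} + (-n(n-1) + 2 n - 4) a_n = 0.
Thus a_{n+2} = (n(n-1) - 2 n + 4) / ((n+1)(n+2)) * a_n.

Check with a_0 = 2, a_1 = 2 (apply the recurrence for n = 0, 1, 2, 3): a_0 = 2, a_1 = 2, a_2 = 4, a_3 = 2/3, a_4 = 2/3, a_5 = 2/15.

a_(n+2) = (n(n-1) - 2 n + 4) / ((n+1)(n+2)) * a_n; check: a_0 = 2, a_1 = 2, a_2 = 4, a_3 = 2/3, a_4 = 2/3, a_5 = 2/15


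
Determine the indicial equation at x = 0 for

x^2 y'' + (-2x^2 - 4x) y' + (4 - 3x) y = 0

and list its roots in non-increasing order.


Divide by x^2 to reach normal form y'' + P_1(x) y' + P_2(x) y = 0 with P_1(x) = -2 - 4/x and P_2(x) = -3/x + 4/x^2.
x = 0 is a singular point because the y'-coefficient -2 - 4/x has a pole at x = 0 and the y-coefficient -3/x + 4/x^2 has a pole at x = 0.
It is a regular singular point because x P_1(x) = p(x) = -2x - 4 and x^2 P_2(x) = q(x) = 4 - 3x are polynomials, hence analytic at x = 0.
p(0) = -4,  q(0) = 4.
Indicial equation: r(r-1) + p(0) r + q(0) = 0, i.e. r^2 + (p(0) - 1) r + q(0) = 0, i.e. r^2 - 5 r + 4 = 0.
Discriminant: (-5)^2 - 4(4) = 9, so r = (5 ± 3)/2.
Solving: r_1 = 4, r_2 = 1.

indicial: r^2 - 5 r + 4 = 0; roots r_1 = 4, r_2 = 1


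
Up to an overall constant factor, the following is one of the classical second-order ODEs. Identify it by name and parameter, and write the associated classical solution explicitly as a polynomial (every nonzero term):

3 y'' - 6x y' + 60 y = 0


All three coefficients share the factor 3; dividing through by 3 gives  y'' - 2x y' + 20 y = 0.
This matches the Hermite equation y'' - 2x y' + 2n y = 0 with 2n = 20, so n = 10; the polynomial solution is H_10(x).
With y = sum_k a_k x^k, matching x^k gives (k+2)(k+1) a_{k+2} = 2(k - n) a_k = 2(k - 10) a_k. The right side vanishes at k = 10, so the series with the parity of 10 terminates at degree 10.
Standard normalization: leading coefficient of H_n is 2^n, so a_10 = 2^10 = 1024. Work downward with a_k = (k+1)(k+2) a_{k+2} / (2(k - n)):
  a_8 = (9)(10)(1024) / (2(8 - 10)) = 92160/(-4) = -23040
  a_6 = (7)(8)(-23040) / (2(6 - 10)) = -1290240/(-8) = 161280
  a_4 = (5)(6)(161280) / (2(4 - 10)) = 4838400/(-12) = -403200
  a_2 = (3)(4)(-403200) / (2(2 - 10)) = -4838400/(-16) = 302400
  a_0 = (1)(2)(302400) / (2(0 - 10)) = 604800/(-20) = -30240
Hence H_10(x) = 1024 x^10 - 23040 x^8 + 161280 x^6 - 403200 x^4 + 302400 x^2 - 30240.

H_10(x); series = 1024 x^10 - 23040 x^8 + 161280 x^6 - 403200 x^4 + 302400 x^2 - 30240


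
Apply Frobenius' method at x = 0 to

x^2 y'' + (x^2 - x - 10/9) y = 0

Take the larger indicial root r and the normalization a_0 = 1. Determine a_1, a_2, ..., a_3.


Write in Frobenius form y'' + (p(x)/x) y' + (q(x)/x^2) y = 0:
  p(x) = 0,  q(x) = x^2 - x - 10/9.
Indicial equation: r(r-1) + (0) r + (-10/9) = 0 -> roots r_1 = 5/3, r_2 = -2/3.
Take r = r_1 = 5/3. Let y(x) = x^r sum_{n>=0} a_n x^n with a_0 = 1.
Substitute y = x^r sum a_n x^n and match x^{r+n}. The recurrence is
  D(n) a_n - 1 a_{n-1} + 1 a_{n-2} = 0,  where D(n) = (r+n)(r+n-1) + (0)(r+n) + (-10/9).
  a_n = [1 a_{n-1} - 1 a_{n-2}] / D(n).
Since the indicial polynomial factors as (r - r_1)(r - r_2), D(n) = (r_1 + n - r_1)(r_1 + n - r_2) = n(n + 7/3).
Evaluating step by step (a_0 = 1):
  n = 1: D(1) = 1(1 + 7/3) = 10/3; numerator = 1(1) = 1; a_1 = (1)/(10/3) = 3/10
  n = 2: D(2) = 2(2 + 7/3) = 26/3; numerator = 1(3/10) - 1(1) = -7/10; a_2 = (-7/10)/(26/3) = -21/260
  n = 3: D(3) = 3(3 + 7/3) = 16; numerator = 1(-21/260) - 1(3/10) = -99/260; a_3 = (-99/260)/(16) = -99/4160

r = 5/3; a_0 = 1; a_1 = 3/10; a_2 = -21/260; a_3 = -99/4160


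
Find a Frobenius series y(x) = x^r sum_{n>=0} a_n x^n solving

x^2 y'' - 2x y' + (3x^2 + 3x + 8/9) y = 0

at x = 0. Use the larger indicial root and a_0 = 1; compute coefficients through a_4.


Write in Frobenius form y'' + (p(x)/x) y' + (q(x)/x^2) y = 0:
  p(x) = -2,  q(x) = 3x^2 + 3x + 8/9.
Indicial equation: r(r-1) + (-2) r + (8/9) = 0 -> roots r_1 = 8/3, r_2 = 1/3.
Take r = r_1 = 8/3. Let y(x) = x^r sum_{n>=0} a_n x^n with a_0 = 1.
Substitute y = x^r sum a_n x^n and match x^{r+n}. The recurrence is
  D(n) a_n + 3 a_{n-1} + 3 a_{n-2} = 0,  where D(n) = (r+n)(r+n-1) + (-2)(r+n) + (8/9).
  a_n = [-3 a_{n-1} - 3 a_{n-2}] / D(n).
Since the indicial polynomial factors as (r - r_1)(r - r_2), D(n) = (r_1 + n - r_1)(r_1 + n - r_2) = n(n + 7/3).
Evaluating step by step (a_0 = 1):
  n = 1: D(1) = 1(1 + 7/3) = 10/3; numerator = -3(1) = -3; a_1 = (-3)/(10/3) = -9/10
  n = 2: D(2) = 2(2 + 7/3) = 26/3; numerator = -3(-9/10) - 3(1) = -3/10; a_2 = (-3/10)/(26/3) = -9/260
  n = 3: D(3) = 3(3 + 7/3) = 16; numerator = -3(-9/260) - 3(-9/10) = 729/260; a_3 = (729/260)/(16) = 729/4160
  n = 4: D(4) = 4(4 + 7/3) = 76/3; numerator = -3(729/4160) - 3(-9/260) = -27/64; a_4 = (-27/64)/(76/3) = -81/4864

r = 8/3; a_0 = 1; a_1 = -9/10; a_2 = -9/260; a_3 = 729/4160; a_4 = -81/4864


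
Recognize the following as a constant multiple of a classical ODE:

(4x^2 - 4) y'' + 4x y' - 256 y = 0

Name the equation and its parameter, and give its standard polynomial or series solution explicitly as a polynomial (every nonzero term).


All three coefficients share the factor -4; dividing through by -4 gives  (1 - x^2) y'' - x y' + 64 y = 0.
This matches the Chebyshev equation (1 - x^2) y'' - x y' + n^2 y = 0 (note the -x y' term, not -2x y') with n^2 = 64, so n = 8; the polynomial solution is T_8(x).
With y = sum_k a_k x^k, matching x^k gives (k+2)(k+1) a_{k+2} = (k^2 - n^2) a_k = (k - 8)(k + 8) a_k. The right side vanishes at k = 8, so the series with the parity of 8 terminates at degree 8.
Standard normalization: leading coefficient of T_n is 2^(n-1), so a_8 = 2^7 = 128. Work downward with a_k = (k+1)(k+2) a_{k+2} / ((k - 8)(k + 8)):
  a_6 = (7)(8)(128) / ((6 - 8)(6 + 8)) = 7168/(-28) = -256
  a_4 = (5)(6)(-256) / ((4 - 8)(4 + 8)) = -7680/(-48) = 160
  a_2 = (3)(4)(160) / ((2 - 8)(2 + 8)) = 1920/(-60) = -32
  a_0 = (1)(2)(-32) / ((0 - 8)(0 + 8)) = -64/(-64) = 1
Hence T_8(x) = 128 x^8 - 256 x^6 + 160 x^4 - 32 x^2 + 1.

T_8(x); series = 128 x^8 - 256 x^6 + 160 x^4 - 32 x^2 + 1


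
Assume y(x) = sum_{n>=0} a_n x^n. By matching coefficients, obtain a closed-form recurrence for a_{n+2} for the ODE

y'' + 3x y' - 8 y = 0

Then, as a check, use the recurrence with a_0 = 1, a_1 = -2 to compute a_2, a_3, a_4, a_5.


Substitute y = sum_n a_n x^n.
y''(x) has coefficient (n+2)(n+1) a_{n+2} at x^n;
3 x y'(x) has coefficient 3 n a_n at x^n (shift);
-8 y(x) has coefficient -8 a_n at x^n.
Matching x^n: (n+2)(n+1) a_{n+2} + (3n - 8) a_n = 0.
Thus a_{n+2} = (-3n + 8) / ((n+1)(n+2)) * a_n.

Check with a_0 = 1, a_1 = -2 (apply the recurrence for n = 0, 1, 2, 3): a_0 = 1, a_1 = -2, a_2 = 4, a_3 = -5/3, a_4 = 2/3, a_5 = 1/12.

a_(n+2) = (-3n + 8) / ((n+1)(n+2)) * a_n; check: a_0 = 1, a_1 = -2, a_2 = 4, a_3 = -5/3, a_4 = 2/3, a_5 = 1/12


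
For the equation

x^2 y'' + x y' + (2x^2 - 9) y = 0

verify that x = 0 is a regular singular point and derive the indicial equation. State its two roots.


Divide by x^2 to reach normal form y'' + P_1(x) y' + P_2(x) y = 0 with P_1(x) = 1/x and P_2(x) = 2 - 9/x^2.
x = 0 is a singular point because the y'-coefficient 1/x has a pole at x = 0 and the y-coefficient 2 - 9/x^2 has a pole at x = 0.
It is a regular singular point because x P_1(x) = p(x) = 1 and x^2 P_2(x) = q(x) = 2x^2 - 9 are polynomials, hence analytic at x = 0.
p(0) = 1,  q(0) = -9.
Indicial equation: r(r-1) + p(0) r + q(0) = 0, i.e. r^2 + (p(0) - 1) r + q(0) = 0, i.e. r^2 - 9 = 0.
Discriminant: (0)^2 - 4(-9) = 36, so r = (0 ± 6)/2.
Solving: r_1 = 3, r_2 = -3.

indicial: r^2 - 9 = 0; roots r_1 = 3, r_2 = -3


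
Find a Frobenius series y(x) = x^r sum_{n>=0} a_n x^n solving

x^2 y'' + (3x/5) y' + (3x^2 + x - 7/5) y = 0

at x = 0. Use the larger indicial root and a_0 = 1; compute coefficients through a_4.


Write in Frobenius form y'' + (p(x)/x) y' + (q(x)/x^2) y = 0:
  p(x) = 3/5,  q(x) = 3x^2 + x - 7/5.
Indicial equation: r(r-1) + (3/5) r + (-7/5) = 0 -> roots r_1 = 7/5, r_2 = -1.
Take r = r_1 = 7/5. Let y(x) = x^r sum_{n>=0} a_n x^n with a_0 = 1.
Substitute y = x^r sum a_n x^n and match x^{r+n}. The recurrence is
  D(n) a_n + 1 a_{n-1} + 3 a_{n-2} = 0,  where D(n) = (r+n)(r+n-1) + (3/5)(r+n) + (-7/5).
  a_n = [-1 a_{n-1} - 3 a_{n-2}] / D(n).
Since the indicial polynomial factors as (r - r_1)(r - r_2), D(n) = (r_1 + n - r_1)(r_1 + n - r_2) = n(n + 12/5).
Evaluating step by step (a_0 = 1):
  n = 1: D(1) = 1(1 + 12/5) = 17/5; numerator = -1(1) = -1; a_1 = (-1)/(17/5) = -5/17
  n = 2: D(2) = 2(2 + 12/5) = 44/5; numerator = -1(-5/17) - 3(1) = -46/17; a_2 = (-46/17)/(44/5) = -115/374
  n = 3: D(3) = 3(3 + 12/5) = 81/5; numerator = -1(-115/374) - 3(-5/17) = 445/374; a_3 = (445/374)/(81/5) = 2225/30294
  n = 4: D(4) = 4(4 + 12/5) = 128/5; numerator = -1(2225/30294) - 3(-115/374) = 12860/15147; a_4 = (12860/15147)/(128/5) = 16075/484704

r = 7/5; a_0 = 1; a_1 = -5/17; a_2 = -115/374; a_3 = 2225/30294; a_4 = 16075/484704
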